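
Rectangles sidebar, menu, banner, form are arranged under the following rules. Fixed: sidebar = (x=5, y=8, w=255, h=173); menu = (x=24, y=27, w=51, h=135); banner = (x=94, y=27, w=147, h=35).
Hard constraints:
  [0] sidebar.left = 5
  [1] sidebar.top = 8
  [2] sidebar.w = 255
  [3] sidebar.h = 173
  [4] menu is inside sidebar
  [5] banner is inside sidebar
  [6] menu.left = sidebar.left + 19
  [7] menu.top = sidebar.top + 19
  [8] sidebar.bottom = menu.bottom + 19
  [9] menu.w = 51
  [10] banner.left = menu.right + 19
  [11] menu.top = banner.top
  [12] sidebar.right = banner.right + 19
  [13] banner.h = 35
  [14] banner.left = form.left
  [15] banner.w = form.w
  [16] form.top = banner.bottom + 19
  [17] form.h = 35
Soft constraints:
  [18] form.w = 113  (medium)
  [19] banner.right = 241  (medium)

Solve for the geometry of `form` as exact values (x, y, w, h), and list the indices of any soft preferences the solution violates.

form = (x=94, y=81, w=147, h=35)
violated soft preferences: 18

1. form.x = 94  [banner.left = form.left]
2. form.w = 147  [banner.w = form.w]
3. form.y = 81  [form.top = banner.bottom + 19]
4. form.h = 35  [form.h = 35]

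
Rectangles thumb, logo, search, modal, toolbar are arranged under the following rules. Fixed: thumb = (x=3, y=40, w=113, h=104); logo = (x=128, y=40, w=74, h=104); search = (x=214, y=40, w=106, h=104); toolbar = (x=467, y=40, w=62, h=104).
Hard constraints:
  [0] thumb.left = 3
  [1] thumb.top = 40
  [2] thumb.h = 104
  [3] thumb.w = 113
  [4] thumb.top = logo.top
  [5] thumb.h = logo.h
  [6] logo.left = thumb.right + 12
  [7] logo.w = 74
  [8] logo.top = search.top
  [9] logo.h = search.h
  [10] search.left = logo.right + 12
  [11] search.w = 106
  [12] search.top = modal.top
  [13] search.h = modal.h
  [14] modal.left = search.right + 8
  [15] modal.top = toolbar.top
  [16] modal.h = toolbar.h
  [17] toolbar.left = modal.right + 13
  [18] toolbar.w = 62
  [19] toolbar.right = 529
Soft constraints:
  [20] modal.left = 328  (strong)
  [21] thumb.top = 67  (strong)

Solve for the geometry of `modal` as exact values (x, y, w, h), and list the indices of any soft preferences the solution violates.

1. modal.y = 40  [search.top = modal.top]
2. modal.h = 104  [search.h = modal.h]
3. modal.x = 328  [modal.left = search.right + 8]
4. modal.w = 126  [toolbar.left = modal.right + 13]

modal = (x=328, y=40, w=126, h=104)
violated soft preferences: 21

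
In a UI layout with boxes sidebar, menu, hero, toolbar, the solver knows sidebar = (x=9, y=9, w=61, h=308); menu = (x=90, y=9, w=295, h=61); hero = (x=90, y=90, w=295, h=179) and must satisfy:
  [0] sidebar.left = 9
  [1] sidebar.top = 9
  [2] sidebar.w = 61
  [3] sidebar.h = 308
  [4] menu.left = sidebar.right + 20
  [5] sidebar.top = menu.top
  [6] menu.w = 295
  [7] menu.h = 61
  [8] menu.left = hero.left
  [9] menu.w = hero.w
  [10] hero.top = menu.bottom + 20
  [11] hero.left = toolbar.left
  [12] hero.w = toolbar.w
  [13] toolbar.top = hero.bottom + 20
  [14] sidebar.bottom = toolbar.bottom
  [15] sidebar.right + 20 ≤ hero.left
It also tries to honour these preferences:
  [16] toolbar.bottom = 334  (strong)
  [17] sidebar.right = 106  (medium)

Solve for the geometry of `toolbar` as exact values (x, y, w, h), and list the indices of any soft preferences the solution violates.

toolbar = (x=90, y=289, w=295, h=28)
violated soft preferences: 16, 17

1. toolbar.x = 90  [hero.left = toolbar.left]
2. toolbar.w = 295  [hero.w = toolbar.w]
3. toolbar.y = 289  [toolbar.top = hero.bottom + 20]
4. toolbar.h = 28  [sidebar.bottom = toolbar.bottom]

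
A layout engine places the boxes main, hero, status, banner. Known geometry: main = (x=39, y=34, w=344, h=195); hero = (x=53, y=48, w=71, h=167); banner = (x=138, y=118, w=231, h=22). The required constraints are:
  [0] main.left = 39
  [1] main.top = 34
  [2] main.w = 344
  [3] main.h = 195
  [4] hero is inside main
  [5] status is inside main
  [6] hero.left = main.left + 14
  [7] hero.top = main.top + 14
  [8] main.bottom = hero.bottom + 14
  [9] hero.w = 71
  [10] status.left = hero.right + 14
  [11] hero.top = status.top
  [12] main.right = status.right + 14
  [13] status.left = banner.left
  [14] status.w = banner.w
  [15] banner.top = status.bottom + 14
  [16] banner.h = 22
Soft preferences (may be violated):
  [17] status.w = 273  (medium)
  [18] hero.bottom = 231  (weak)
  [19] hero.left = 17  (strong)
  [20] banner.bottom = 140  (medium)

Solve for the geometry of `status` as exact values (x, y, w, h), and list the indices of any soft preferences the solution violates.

1. status.x = 138  [status.left = hero.right + 14]
2. status.y = 48  [hero.top = status.top]
3. status.w = 231  [main.right = status.right + 14]
4. status.h = 56  [banner.top = status.bottom + 14]

status = (x=138, y=48, w=231, h=56)
violated soft preferences: 17, 18, 19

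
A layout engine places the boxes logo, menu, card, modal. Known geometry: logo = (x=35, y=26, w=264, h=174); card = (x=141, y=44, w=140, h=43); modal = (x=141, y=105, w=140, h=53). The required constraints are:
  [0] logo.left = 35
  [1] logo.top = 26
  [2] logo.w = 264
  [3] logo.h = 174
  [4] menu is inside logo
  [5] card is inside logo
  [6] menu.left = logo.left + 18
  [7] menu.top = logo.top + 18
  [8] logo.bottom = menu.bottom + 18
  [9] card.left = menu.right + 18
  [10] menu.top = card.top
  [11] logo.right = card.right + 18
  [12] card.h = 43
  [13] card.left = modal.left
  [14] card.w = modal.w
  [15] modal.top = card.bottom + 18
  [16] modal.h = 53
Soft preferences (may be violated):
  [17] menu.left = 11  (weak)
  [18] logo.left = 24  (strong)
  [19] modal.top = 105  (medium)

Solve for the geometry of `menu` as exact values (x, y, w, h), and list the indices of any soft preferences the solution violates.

menu = (x=53, y=44, w=70, h=138)
violated soft preferences: 17, 18

1. menu.x = 53  [menu.left = logo.left + 18]
2. menu.y = 44  [menu.top = logo.top + 18]
3. menu.h = 138  [logo.bottom = menu.bottom + 18]
4. menu.w = 70  [card.left = menu.right + 18]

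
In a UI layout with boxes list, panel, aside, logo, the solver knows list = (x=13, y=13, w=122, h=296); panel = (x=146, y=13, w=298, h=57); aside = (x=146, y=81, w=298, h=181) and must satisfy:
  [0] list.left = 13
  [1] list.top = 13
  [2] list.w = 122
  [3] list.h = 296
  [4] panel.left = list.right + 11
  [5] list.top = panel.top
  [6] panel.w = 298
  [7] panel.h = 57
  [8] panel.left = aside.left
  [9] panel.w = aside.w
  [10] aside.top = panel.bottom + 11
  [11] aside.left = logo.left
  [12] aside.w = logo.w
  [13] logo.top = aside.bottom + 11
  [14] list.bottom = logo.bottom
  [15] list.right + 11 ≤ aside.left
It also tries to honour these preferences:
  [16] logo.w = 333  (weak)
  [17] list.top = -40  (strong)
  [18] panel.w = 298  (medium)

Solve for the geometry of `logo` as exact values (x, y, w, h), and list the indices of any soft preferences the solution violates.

logo = (x=146, y=273, w=298, h=36)
violated soft preferences: 16, 17

1. logo.x = 146  [aside.left = logo.left]
2. logo.w = 298  [aside.w = logo.w]
3. logo.y = 273  [logo.top = aside.bottom + 11]
4. logo.h = 36  [list.bottom = logo.bottom]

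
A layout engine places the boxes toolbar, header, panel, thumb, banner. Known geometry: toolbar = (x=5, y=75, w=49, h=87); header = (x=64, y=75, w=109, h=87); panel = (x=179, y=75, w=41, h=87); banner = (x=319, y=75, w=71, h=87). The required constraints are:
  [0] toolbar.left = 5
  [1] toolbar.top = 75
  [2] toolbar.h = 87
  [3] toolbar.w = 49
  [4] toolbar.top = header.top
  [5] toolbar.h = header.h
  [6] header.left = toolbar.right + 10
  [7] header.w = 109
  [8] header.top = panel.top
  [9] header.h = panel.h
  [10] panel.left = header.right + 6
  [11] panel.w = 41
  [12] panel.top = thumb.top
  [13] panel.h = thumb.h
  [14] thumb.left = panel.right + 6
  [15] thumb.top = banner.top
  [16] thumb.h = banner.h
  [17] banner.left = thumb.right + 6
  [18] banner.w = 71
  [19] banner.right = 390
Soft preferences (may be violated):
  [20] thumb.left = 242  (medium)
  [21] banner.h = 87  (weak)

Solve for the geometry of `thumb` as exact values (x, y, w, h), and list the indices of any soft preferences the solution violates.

1. thumb.y = 75  [panel.top = thumb.top]
2. thumb.h = 87  [panel.h = thumb.h]
3. thumb.x = 226  [thumb.left = panel.right + 6]
4. thumb.w = 87  [banner.left = thumb.right + 6]

thumb = (x=226, y=75, w=87, h=87)
violated soft preferences: 20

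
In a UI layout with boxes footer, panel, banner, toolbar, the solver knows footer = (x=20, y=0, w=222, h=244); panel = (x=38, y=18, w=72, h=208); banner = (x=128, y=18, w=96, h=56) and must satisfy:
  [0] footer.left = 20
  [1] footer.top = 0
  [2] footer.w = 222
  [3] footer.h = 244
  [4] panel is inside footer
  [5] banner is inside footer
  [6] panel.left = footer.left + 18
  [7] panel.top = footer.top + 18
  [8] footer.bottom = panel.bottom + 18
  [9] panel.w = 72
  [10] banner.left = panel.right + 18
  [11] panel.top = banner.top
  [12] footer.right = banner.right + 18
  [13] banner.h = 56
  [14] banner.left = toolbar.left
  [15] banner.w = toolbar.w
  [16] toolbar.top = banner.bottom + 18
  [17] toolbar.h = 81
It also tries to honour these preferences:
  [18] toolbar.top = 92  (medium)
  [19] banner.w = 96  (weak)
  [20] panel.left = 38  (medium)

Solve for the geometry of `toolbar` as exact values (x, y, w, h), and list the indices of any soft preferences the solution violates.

1. toolbar.x = 128  [banner.left = toolbar.left]
2. toolbar.w = 96  [banner.w = toolbar.w]
3. toolbar.y = 92  [toolbar.top = banner.bottom + 18]
4. toolbar.h = 81  [toolbar.h = 81]

toolbar = (x=128, y=92, w=96, h=81)
violated soft preferences: none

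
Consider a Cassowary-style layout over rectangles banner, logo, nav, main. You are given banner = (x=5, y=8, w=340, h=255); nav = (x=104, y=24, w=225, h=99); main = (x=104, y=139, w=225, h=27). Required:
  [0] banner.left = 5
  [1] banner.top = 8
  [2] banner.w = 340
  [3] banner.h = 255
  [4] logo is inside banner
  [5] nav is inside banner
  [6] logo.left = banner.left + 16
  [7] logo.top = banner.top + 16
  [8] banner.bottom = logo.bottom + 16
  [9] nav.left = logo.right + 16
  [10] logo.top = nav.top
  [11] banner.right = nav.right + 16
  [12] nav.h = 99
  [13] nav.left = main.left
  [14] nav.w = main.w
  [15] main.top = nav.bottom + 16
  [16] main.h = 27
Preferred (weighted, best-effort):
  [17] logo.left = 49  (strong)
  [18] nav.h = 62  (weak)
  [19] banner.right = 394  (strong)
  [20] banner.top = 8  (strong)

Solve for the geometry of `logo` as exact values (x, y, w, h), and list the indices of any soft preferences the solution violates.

logo = (x=21, y=24, w=67, h=223)
violated soft preferences: 17, 18, 19

1. logo.x = 21  [logo.left = banner.left + 16]
2. logo.y = 24  [logo.top = banner.top + 16]
3. logo.h = 223  [banner.bottom = logo.bottom + 16]
4. logo.w = 67  [nav.left = logo.right + 16]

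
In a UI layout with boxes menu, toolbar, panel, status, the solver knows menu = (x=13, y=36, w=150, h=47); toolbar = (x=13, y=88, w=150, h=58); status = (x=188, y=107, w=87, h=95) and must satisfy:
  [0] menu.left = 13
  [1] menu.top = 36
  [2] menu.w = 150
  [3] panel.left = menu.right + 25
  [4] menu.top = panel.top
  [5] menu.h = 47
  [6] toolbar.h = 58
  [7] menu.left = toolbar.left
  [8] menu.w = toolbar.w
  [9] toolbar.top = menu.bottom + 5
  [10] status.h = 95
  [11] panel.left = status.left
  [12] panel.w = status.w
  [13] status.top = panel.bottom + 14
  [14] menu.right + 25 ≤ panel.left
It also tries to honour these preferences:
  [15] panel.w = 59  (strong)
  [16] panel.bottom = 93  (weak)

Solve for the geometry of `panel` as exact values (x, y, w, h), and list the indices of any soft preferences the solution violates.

1. panel.x = 188  [panel.left = menu.right + 25]
2. panel.y = 36  [menu.top = panel.top]
3. panel.w = 87  [panel.w = status.w]
4. panel.h = 57  [status.top = panel.bottom + 14]

panel = (x=188, y=36, w=87, h=57)
violated soft preferences: 15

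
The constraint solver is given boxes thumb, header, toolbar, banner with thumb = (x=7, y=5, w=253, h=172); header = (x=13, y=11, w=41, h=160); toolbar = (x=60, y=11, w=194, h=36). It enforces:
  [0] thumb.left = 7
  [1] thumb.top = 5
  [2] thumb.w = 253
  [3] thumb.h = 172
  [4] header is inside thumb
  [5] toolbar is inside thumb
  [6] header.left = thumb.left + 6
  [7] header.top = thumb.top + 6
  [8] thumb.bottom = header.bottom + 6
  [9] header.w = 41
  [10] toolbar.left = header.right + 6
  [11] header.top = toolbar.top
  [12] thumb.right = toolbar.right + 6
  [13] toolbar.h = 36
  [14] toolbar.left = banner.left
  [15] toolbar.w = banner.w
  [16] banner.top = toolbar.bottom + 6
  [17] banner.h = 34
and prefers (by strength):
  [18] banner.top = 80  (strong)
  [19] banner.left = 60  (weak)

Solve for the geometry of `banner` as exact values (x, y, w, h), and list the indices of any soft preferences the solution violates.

banner = (x=60, y=53, w=194, h=34)
violated soft preferences: 18

1. banner.x = 60  [toolbar.left = banner.left]
2. banner.w = 194  [toolbar.w = banner.w]
3. banner.y = 53  [banner.top = toolbar.bottom + 6]
4. banner.h = 34  [banner.h = 34]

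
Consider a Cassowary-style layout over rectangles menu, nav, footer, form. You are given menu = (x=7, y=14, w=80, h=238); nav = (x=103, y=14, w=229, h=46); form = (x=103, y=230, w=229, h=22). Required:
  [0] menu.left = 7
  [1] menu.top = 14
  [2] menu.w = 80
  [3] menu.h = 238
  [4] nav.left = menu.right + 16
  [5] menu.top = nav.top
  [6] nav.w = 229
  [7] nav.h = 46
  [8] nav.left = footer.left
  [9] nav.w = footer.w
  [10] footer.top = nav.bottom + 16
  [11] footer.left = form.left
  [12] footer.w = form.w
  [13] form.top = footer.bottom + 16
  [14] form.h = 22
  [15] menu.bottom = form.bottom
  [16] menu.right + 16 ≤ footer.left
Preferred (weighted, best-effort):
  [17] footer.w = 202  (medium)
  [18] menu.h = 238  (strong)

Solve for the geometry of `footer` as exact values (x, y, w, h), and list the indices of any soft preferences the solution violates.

footer = (x=103, y=76, w=229, h=138)
violated soft preferences: 17

1. footer.x = 103  [nav.left = footer.left]
2. footer.w = 229  [nav.w = footer.w]
3. footer.y = 76  [footer.top = nav.bottom + 16]
4. footer.h = 138  [form.top = footer.bottom + 16]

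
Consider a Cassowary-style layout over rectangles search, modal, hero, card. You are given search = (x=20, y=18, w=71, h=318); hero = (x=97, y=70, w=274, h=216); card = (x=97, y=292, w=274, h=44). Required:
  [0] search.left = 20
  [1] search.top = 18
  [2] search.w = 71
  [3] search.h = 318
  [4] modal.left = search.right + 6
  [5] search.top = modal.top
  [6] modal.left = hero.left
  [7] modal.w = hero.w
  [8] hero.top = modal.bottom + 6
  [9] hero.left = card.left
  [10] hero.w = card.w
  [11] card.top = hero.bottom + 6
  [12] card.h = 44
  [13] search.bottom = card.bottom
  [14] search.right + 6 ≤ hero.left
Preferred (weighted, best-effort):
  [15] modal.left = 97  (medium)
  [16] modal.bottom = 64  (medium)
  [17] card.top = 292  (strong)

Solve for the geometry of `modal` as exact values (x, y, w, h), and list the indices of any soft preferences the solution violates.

modal = (x=97, y=18, w=274, h=46)
violated soft preferences: none

1. modal.x = 97  [modal.left = search.right + 6]
2. modal.y = 18  [search.top = modal.top]
3. modal.w = 274  [modal.w = hero.w]
4. modal.h = 46  [hero.top = modal.bottom + 6]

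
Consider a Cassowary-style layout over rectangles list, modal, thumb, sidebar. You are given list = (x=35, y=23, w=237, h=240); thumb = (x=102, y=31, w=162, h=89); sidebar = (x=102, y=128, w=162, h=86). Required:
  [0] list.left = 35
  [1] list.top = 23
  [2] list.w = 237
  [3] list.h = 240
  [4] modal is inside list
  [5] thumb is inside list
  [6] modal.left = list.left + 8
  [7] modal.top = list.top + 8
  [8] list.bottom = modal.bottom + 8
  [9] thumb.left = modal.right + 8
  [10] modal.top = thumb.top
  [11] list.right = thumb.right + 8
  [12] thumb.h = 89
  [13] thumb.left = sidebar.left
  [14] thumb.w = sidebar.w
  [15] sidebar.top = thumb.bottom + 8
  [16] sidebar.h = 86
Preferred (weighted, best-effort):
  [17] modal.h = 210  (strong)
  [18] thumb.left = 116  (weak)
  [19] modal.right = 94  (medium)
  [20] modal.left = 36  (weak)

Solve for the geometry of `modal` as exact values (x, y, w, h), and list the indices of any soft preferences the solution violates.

1. modal.x = 43  [modal.left = list.left + 8]
2. modal.y = 31  [modal.top = list.top + 8]
3. modal.h = 224  [list.bottom = modal.bottom + 8]
4. modal.w = 51  [thumb.left = modal.right + 8]

modal = (x=43, y=31, w=51, h=224)
violated soft preferences: 17, 18, 20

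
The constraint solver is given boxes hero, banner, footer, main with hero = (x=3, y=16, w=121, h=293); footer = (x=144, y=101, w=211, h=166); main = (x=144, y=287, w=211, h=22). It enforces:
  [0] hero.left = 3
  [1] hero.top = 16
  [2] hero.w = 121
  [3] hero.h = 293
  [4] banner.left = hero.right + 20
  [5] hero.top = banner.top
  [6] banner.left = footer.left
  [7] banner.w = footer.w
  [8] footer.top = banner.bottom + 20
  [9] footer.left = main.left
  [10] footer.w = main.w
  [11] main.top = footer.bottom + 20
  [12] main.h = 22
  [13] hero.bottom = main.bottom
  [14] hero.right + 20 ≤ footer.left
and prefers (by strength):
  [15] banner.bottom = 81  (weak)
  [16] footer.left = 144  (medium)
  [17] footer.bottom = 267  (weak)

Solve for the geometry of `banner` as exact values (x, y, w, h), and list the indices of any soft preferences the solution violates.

1. banner.x = 144  [banner.left = hero.right + 20]
2. banner.y = 16  [hero.top = banner.top]
3. banner.w = 211  [banner.w = footer.w]
4. banner.h = 65  [footer.top = banner.bottom + 20]

banner = (x=144, y=16, w=211, h=65)
violated soft preferences: none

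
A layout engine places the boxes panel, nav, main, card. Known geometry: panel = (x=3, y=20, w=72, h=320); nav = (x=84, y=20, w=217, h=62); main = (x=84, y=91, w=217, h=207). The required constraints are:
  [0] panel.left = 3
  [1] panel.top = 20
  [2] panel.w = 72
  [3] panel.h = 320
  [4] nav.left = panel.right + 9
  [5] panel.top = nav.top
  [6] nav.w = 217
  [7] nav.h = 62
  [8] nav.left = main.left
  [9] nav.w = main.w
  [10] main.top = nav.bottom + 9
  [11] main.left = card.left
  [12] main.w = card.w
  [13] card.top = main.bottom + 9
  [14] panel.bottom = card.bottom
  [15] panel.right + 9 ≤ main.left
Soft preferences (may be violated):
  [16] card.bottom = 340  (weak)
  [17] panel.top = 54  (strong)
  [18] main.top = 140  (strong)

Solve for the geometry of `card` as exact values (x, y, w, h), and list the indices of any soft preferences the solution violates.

1. card.x = 84  [main.left = card.left]
2. card.w = 217  [main.w = card.w]
3. card.y = 307  [card.top = main.bottom + 9]
4. card.h = 33  [panel.bottom = card.bottom]

card = (x=84, y=307, w=217, h=33)
violated soft preferences: 17, 18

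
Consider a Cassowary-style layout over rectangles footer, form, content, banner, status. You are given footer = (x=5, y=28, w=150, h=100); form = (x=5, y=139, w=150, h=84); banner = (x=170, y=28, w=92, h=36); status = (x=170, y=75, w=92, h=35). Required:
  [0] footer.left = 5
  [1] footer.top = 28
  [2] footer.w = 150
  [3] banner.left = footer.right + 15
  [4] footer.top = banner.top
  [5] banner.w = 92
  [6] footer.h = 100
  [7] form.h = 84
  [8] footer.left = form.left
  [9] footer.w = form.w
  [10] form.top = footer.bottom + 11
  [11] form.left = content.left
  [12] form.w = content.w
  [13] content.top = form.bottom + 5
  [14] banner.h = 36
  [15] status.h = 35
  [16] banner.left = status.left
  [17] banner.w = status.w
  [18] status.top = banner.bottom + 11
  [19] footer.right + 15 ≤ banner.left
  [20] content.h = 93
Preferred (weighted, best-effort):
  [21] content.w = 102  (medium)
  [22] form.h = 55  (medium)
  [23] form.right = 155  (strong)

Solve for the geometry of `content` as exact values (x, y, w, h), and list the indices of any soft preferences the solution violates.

content = (x=5, y=228, w=150, h=93)
violated soft preferences: 21, 22

1. content.x = 5  [form.left = content.left]
2. content.w = 150  [form.w = content.w]
3. content.y = 228  [content.top = form.bottom + 5]
4. content.h = 93  [content.h = 93]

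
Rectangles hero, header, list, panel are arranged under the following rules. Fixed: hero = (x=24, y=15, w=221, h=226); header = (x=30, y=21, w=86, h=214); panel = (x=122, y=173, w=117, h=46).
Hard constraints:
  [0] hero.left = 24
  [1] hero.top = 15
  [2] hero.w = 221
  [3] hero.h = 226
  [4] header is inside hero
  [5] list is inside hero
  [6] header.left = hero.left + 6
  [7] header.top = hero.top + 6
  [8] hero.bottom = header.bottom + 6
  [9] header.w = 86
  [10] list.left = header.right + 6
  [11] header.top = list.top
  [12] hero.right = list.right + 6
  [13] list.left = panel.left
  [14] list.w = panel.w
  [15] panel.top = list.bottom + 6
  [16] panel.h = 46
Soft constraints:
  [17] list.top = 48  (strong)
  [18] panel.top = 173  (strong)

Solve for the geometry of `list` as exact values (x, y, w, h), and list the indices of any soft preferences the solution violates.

list = (x=122, y=21, w=117, h=146)
violated soft preferences: 17

1. list.x = 122  [list.left = header.right + 6]
2. list.y = 21  [header.top = list.top]
3. list.w = 117  [hero.right = list.right + 6]
4. list.h = 146  [panel.top = list.bottom + 6]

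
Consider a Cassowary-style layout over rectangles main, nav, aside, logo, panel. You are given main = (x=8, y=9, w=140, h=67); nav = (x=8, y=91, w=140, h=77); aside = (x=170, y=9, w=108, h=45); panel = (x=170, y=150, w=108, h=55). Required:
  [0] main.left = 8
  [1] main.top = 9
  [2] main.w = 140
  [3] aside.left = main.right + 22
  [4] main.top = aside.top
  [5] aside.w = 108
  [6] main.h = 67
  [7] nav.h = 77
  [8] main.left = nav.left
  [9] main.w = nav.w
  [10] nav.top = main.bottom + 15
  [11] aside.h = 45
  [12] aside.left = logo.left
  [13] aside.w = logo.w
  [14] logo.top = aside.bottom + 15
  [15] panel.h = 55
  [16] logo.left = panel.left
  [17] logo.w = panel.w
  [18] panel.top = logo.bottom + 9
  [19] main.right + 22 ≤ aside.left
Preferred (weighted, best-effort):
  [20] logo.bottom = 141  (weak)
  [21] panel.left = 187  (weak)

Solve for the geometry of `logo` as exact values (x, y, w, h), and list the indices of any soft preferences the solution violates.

logo = (x=170, y=69, w=108, h=72)
violated soft preferences: 21

1. logo.x = 170  [aside.left = logo.left]
2. logo.w = 108  [aside.w = logo.w]
3. logo.y = 69  [logo.top = aside.bottom + 15]
4. logo.h = 72  [panel.top = logo.bottom + 9]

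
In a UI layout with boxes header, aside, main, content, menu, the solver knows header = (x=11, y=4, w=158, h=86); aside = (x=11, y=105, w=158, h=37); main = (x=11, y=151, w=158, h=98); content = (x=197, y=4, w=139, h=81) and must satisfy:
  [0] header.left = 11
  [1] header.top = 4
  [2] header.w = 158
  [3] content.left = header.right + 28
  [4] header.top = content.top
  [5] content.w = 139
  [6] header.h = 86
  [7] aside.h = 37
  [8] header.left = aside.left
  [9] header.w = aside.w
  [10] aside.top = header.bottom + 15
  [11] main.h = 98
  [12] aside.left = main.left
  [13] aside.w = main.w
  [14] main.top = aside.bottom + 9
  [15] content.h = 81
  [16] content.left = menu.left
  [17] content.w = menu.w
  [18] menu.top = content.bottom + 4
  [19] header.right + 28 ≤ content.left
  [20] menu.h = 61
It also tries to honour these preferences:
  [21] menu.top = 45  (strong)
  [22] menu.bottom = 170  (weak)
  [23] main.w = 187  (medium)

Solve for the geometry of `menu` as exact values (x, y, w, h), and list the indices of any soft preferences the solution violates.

1. menu.x = 197  [content.left = menu.left]
2. menu.w = 139  [content.w = menu.w]
3. menu.y = 89  [menu.top = content.bottom + 4]
4. menu.h = 61  [menu.h = 61]

menu = (x=197, y=89, w=139, h=61)
violated soft preferences: 21, 22, 23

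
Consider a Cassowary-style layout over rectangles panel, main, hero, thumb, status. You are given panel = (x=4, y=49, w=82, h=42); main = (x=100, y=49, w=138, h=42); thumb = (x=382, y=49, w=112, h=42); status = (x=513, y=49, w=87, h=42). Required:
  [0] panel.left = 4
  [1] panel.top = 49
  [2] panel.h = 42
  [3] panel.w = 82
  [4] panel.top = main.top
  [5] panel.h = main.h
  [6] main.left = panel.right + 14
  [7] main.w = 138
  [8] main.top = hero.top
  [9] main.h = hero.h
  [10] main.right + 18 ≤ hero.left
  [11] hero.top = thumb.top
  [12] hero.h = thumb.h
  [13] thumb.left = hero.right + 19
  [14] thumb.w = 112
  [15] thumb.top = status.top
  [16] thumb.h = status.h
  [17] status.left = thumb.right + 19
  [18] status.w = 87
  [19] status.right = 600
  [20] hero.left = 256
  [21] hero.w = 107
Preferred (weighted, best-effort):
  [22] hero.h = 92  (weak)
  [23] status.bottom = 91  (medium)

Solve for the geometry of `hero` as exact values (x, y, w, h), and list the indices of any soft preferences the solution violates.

1. hero.y = 49  [main.top = hero.top]
2. hero.h = 42  [main.h = hero.h]
3. hero.x = 256  [hero.left = 256]
4. hero.w = 107  [hero.w = 107]

hero = (x=256, y=49, w=107, h=42)
violated soft preferences: 22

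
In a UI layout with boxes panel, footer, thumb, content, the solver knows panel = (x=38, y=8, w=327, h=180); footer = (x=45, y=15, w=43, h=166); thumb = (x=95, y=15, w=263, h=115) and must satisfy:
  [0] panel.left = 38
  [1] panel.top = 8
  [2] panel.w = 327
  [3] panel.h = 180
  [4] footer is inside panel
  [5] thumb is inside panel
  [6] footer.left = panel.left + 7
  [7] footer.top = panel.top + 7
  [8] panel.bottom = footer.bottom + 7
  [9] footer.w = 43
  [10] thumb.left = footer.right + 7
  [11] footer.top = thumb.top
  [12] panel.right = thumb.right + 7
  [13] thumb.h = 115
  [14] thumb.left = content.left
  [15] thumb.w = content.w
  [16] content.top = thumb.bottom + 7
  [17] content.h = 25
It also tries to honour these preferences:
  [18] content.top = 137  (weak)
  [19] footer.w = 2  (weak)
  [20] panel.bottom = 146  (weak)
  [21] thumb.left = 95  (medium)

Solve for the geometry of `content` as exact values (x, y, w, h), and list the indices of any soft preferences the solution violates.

content = (x=95, y=137, w=263, h=25)
violated soft preferences: 19, 20

1. content.x = 95  [thumb.left = content.left]
2. content.w = 263  [thumb.w = content.w]
3. content.y = 137  [content.top = thumb.bottom + 7]
4. content.h = 25  [content.h = 25]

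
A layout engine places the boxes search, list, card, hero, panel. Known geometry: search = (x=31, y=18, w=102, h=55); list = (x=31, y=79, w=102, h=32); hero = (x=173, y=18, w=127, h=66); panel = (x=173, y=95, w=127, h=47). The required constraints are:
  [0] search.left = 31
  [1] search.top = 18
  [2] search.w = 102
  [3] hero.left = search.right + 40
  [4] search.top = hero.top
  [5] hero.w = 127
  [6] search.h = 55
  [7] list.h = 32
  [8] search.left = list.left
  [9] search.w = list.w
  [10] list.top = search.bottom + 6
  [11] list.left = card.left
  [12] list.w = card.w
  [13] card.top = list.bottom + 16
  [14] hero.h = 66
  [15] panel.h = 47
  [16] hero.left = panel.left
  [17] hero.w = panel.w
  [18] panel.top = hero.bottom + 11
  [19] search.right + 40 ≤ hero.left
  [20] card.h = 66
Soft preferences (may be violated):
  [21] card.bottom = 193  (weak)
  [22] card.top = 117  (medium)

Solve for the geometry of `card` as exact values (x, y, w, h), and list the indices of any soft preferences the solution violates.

card = (x=31, y=127, w=102, h=66)
violated soft preferences: 22

1. card.x = 31  [list.left = card.left]
2. card.w = 102  [list.w = card.w]
3. card.y = 127  [card.top = list.bottom + 16]
4. card.h = 66  [card.h = 66]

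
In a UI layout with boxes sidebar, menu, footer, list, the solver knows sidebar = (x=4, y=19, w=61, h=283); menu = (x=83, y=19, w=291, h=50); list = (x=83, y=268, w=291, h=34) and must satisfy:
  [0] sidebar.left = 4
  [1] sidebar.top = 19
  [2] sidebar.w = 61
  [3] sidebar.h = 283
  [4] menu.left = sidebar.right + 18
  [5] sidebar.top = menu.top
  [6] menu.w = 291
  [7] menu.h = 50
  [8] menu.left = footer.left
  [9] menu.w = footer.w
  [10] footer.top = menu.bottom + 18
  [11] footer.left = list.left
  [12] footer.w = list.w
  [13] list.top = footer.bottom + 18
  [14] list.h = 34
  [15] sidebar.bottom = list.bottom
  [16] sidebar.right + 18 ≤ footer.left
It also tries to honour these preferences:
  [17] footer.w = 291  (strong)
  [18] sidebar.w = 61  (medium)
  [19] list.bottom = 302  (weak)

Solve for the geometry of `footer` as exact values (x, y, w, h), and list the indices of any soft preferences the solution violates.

1. footer.x = 83  [menu.left = footer.left]
2. footer.w = 291  [menu.w = footer.w]
3. footer.y = 87  [footer.top = menu.bottom + 18]
4. footer.h = 163  [list.top = footer.bottom + 18]

footer = (x=83, y=87, w=291, h=163)
violated soft preferences: none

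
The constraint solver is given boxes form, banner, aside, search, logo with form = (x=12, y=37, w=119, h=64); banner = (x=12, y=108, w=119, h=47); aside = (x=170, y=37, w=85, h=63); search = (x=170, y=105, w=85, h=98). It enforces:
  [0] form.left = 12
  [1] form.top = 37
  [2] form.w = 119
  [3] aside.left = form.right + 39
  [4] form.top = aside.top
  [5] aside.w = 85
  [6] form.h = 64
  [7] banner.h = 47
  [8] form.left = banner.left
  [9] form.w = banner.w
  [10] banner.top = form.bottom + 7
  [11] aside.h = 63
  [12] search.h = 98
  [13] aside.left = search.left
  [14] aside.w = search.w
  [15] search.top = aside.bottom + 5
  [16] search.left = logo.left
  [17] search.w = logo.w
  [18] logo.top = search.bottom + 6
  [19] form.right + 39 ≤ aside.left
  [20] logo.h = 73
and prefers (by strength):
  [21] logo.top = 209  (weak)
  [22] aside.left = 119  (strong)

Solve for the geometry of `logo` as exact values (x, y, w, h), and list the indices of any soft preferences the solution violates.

logo = (x=170, y=209, w=85, h=73)
violated soft preferences: 22

1. logo.x = 170  [search.left = logo.left]
2. logo.w = 85  [search.w = logo.w]
3. logo.y = 209  [logo.top = search.bottom + 6]
4. logo.h = 73  [logo.h = 73]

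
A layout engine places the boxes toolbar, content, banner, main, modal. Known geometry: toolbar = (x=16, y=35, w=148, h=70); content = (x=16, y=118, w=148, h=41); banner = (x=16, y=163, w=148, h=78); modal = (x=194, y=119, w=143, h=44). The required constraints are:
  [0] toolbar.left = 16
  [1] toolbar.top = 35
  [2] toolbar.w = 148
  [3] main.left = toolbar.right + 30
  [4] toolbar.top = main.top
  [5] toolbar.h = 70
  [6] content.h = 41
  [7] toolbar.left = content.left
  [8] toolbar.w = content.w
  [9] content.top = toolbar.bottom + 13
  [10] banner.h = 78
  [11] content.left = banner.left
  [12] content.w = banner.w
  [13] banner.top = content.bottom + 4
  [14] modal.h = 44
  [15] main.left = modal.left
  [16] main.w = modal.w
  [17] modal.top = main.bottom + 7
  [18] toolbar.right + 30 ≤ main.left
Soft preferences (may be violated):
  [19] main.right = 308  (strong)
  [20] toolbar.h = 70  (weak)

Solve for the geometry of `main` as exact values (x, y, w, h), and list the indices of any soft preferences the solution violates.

1. main.x = 194  [main.left = toolbar.right + 30]
2. main.y = 35  [toolbar.top = main.top]
3. main.w = 143  [main.w = modal.w]
4. main.h = 77  [modal.top = main.bottom + 7]

main = (x=194, y=35, w=143, h=77)
violated soft preferences: 19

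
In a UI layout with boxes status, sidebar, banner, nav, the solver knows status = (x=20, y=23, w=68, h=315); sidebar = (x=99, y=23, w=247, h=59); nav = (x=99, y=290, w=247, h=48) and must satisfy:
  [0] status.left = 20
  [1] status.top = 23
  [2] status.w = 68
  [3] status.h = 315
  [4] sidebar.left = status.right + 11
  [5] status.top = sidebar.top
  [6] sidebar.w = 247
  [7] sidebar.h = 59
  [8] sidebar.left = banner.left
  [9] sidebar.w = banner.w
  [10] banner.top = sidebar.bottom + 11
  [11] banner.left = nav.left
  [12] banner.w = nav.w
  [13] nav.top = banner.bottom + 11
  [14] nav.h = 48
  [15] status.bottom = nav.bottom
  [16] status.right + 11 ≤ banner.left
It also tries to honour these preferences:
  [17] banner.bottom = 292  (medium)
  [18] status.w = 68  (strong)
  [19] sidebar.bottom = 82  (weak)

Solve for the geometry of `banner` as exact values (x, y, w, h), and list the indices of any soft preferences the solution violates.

banner = (x=99, y=93, w=247, h=186)
violated soft preferences: 17

1. banner.x = 99  [sidebar.left = banner.left]
2. banner.w = 247  [sidebar.w = banner.w]
3. banner.y = 93  [banner.top = sidebar.bottom + 11]
4. banner.h = 186  [nav.top = banner.bottom + 11]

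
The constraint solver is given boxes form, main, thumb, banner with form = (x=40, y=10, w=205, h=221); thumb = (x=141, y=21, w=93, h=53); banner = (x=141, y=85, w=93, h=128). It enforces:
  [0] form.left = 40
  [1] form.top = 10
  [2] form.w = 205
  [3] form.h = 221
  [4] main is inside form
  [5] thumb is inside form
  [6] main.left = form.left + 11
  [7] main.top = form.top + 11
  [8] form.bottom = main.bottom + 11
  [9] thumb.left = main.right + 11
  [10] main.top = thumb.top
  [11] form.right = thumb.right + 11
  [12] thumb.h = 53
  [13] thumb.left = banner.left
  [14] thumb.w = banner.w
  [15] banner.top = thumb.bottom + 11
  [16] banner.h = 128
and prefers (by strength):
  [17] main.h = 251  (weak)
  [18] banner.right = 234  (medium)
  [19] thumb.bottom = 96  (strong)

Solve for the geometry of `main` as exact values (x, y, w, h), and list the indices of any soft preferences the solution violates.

main = (x=51, y=21, w=79, h=199)
violated soft preferences: 17, 19

1. main.x = 51  [main.left = form.left + 11]
2. main.y = 21  [main.top = form.top + 11]
3. main.h = 199  [form.bottom = main.bottom + 11]
4. main.w = 79  [thumb.left = main.right + 11]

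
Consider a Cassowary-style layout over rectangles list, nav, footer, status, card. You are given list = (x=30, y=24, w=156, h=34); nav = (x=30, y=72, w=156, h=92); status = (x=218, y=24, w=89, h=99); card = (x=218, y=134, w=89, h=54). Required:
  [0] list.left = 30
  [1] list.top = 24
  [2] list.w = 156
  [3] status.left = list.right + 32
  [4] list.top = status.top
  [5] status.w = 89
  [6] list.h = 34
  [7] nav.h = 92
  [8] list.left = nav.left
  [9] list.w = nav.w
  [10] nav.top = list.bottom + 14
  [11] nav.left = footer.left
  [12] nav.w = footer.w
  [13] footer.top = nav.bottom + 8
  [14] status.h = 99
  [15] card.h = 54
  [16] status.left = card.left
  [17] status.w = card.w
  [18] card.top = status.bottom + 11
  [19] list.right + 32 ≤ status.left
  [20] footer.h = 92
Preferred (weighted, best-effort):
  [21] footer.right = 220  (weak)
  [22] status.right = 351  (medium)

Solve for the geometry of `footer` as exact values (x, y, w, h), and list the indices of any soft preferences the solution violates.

1. footer.x = 30  [nav.left = footer.left]
2. footer.w = 156  [nav.w = footer.w]
3. footer.y = 172  [footer.top = nav.bottom + 8]
4. footer.h = 92  [footer.h = 92]

footer = (x=30, y=172, w=156, h=92)
violated soft preferences: 21, 22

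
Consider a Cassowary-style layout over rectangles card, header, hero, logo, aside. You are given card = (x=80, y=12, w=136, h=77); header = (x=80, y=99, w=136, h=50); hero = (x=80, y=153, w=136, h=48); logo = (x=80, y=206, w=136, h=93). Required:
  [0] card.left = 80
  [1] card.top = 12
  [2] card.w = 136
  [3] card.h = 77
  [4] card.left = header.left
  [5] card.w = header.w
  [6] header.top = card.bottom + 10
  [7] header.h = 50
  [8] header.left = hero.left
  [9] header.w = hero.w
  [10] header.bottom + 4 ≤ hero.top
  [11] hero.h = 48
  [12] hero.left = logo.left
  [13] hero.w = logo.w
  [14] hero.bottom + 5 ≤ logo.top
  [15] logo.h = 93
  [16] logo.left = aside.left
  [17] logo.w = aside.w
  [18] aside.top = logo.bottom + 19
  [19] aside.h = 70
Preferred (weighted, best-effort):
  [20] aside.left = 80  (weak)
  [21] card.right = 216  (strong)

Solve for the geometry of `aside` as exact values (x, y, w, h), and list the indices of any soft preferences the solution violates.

aside = (x=80, y=318, w=136, h=70)
violated soft preferences: none

1. aside.x = 80  [logo.left = aside.left]
2. aside.w = 136  [logo.w = aside.w]
3. aside.y = 318  [aside.top = logo.bottom + 19]
4. aside.h = 70  [aside.h = 70]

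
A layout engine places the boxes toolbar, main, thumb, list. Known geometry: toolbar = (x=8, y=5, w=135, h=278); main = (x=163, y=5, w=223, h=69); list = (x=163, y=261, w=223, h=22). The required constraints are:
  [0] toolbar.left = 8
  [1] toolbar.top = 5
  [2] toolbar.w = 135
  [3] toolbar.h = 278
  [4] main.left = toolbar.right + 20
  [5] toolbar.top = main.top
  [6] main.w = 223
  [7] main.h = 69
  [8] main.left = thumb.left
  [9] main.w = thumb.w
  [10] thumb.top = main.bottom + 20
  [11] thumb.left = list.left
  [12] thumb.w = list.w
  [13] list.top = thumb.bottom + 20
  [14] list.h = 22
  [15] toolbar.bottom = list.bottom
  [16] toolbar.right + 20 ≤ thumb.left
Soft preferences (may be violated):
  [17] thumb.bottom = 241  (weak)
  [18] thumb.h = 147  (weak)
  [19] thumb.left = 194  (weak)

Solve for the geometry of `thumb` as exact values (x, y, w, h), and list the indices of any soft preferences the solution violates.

1. thumb.x = 163  [main.left = thumb.left]
2. thumb.w = 223  [main.w = thumb.w]
3. thumb.y = 94  [thumb.top = main.bottom + 20]
4. thumb.h = 147  [list.top = thumb.bottom + 20]

thumb = (x=163, y=94, w=223, h=147)
violated soft preferences: 19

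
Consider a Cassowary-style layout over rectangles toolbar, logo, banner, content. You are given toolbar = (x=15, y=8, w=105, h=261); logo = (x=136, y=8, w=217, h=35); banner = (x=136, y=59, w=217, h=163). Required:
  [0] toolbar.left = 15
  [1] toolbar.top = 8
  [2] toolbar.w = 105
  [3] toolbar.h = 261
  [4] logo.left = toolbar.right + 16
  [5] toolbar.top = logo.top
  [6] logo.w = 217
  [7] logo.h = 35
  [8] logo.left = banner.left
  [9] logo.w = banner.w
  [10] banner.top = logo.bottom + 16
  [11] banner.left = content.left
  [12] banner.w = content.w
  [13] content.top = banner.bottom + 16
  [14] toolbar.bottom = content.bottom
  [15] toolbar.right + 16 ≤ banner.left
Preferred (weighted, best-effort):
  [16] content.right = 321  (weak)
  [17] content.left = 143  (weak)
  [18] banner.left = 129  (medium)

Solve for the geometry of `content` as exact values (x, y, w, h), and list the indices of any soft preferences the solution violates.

content = (x=136, y=238, w=217, h=31)
violated soft preferences: 16, 17, 18

1. content.x = 136  [banner.left = content.left]
2. content.w = 217  [banner.w = content.w]
3. content.y = 238  [content.top = banner.bottom + 16]
4. content.h = 31  [toolbar.bottom = content.bottom]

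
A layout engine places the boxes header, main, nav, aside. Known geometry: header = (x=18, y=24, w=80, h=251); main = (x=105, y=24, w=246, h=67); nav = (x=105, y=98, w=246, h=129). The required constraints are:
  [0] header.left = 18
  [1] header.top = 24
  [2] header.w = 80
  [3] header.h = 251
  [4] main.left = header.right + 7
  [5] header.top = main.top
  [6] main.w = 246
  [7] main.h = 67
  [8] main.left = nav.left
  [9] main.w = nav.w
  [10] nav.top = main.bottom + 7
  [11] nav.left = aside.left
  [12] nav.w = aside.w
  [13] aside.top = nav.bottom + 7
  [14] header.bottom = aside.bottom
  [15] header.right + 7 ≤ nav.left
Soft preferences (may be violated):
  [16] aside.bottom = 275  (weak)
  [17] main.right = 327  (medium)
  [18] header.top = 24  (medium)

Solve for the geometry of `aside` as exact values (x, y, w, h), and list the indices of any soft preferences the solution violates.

aside = (x=105, y=234, w=246, h=41)
violated soft preferences: 17

1. aside.x = 105  [nav.left = aside.left]
2. aside.w = 246  [nav.w = aside.w]
3. aside.y = 234  [aside.top = nav.bottom + 7]
4. aside.h = 41  [header.bottom = aside.bottom]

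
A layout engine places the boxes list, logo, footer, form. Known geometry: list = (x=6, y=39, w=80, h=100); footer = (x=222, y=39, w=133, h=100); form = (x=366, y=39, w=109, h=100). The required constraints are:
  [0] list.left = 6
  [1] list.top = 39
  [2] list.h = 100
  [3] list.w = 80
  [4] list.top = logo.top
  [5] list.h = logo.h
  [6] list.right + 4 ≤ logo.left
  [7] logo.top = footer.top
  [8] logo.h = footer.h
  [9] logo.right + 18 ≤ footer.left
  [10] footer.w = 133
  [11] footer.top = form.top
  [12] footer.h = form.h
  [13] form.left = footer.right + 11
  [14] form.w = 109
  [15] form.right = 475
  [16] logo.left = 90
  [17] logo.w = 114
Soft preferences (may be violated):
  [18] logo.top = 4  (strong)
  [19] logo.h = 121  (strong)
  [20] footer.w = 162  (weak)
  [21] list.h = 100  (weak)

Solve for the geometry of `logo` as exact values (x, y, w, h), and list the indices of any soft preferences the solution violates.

1. logo.y = 39  [list.top = logo.top]
2. logo.h = 100  [list.h = logo.h]
3. logo.x = 90  [logo.left = 90]
4. logo.w = 114  [logo.w = 114]

logo = (x=90, y=39, w=114, h=100)
violated soft preferences: 18, 19, 20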